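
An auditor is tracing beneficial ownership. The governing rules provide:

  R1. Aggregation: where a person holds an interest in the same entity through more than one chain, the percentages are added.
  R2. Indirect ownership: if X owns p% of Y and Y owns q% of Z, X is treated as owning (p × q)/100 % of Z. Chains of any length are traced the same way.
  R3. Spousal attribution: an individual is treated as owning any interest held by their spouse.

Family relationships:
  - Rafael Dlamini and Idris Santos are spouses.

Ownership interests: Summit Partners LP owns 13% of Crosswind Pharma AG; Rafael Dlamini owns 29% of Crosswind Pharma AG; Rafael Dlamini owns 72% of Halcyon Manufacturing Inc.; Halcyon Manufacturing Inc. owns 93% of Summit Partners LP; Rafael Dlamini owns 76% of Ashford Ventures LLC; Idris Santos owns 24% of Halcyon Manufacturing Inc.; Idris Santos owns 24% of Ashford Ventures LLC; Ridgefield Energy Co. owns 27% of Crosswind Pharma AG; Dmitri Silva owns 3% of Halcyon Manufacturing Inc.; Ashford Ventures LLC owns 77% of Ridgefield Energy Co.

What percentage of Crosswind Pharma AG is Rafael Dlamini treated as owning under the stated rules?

By spousal attribution (R3), Rafael Dlamini is treated as also owning Idris Santos's interest in Halcyon Manufacturing Inc, giving 72% + 24% = 96%.
By spousal attribution (R3), Rafael Dlamini is treated as also owning Idris Santos's interest in Ashford Ventures LLC, giving 76% + 24% = 100%.
Chain via Halcyon Manufacturing Inc. → Summit Partners LP (R2): 96% × 93% × 13% = 11.6064% of Crosswind Pharma AG.
Chain via Ashford Ventures LLC → Ridgefield Energy Co. (R2): 100% × 77% × 27% = 20.79% of Crosswind Pharma AG.
Direct interest in Crosswind Pharma AG: 29%.
Aggregating (R1): 11.6064% + 20.79% + 29% = 61.3964%.

61.3964%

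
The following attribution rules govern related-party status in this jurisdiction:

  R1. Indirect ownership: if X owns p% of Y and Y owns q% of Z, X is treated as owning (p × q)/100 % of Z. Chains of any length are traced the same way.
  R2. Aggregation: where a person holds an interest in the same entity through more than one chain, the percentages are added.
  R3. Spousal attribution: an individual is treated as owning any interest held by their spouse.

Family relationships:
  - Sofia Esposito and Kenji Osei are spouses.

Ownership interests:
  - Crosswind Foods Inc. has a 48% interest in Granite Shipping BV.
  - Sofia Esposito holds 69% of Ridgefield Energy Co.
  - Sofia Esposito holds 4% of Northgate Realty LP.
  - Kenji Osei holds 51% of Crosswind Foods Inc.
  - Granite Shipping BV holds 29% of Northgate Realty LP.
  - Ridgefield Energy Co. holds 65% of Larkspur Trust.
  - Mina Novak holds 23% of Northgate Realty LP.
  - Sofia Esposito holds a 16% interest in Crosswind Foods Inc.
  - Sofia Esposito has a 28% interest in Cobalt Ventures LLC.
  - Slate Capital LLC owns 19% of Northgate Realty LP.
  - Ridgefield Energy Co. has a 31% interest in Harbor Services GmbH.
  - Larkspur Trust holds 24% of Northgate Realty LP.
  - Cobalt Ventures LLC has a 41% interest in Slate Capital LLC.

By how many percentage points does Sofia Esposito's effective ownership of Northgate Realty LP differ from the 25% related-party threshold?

1.2716

By spousal attribution (R3), Sofia Esposito is treated as also owning Kenji Osei's interest in Crosswind Foods Inc, giving 16% + 51% = 67%.
Chain via Crosswind Foods Inc. → Granite Shipping BV (R1): 67% × 48% × 29% = 9.3264% of Northgate Realty LP.
Chain via Ridgefield Energy Co. → Larkspur Trust (R1): 69% × 65% × 24% = 10.764% of Northgate Realty LP.
Chain via Cobalt Ventures LLC → Slate Capital LLC (R1): 28% × 41% × 19% = 2.1812% of Northgate Realty LP.
Direct interest in Northgate Realty LP: 4%.
Aggregating (R2): 9.3264% + 10.764% + 2.1812% + 4% = 26.2716%.
26.2716% exceeds the 25% threshold by 1.2716 percentage points.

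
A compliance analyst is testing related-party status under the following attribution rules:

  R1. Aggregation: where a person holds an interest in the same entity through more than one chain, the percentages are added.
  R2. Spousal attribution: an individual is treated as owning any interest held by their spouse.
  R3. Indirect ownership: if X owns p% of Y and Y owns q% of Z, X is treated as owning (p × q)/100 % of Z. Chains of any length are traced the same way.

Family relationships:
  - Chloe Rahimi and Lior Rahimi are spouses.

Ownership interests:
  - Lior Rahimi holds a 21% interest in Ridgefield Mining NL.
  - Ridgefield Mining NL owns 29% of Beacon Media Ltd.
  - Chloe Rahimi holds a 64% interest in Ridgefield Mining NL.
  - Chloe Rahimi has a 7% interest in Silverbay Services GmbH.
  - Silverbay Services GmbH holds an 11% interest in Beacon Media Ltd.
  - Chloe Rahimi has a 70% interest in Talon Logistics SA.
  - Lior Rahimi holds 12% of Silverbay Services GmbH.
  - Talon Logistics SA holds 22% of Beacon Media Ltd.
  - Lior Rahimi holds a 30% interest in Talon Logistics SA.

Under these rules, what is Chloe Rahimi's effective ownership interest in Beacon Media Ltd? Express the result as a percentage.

By spousal attribution (R2), Chloe Rahimi is treated as also owning Lior Rahimi's interest in Talon Logistics SA, giving 70% + 30% = 100%.
By spousal attribution (R2), Chloe Rahimi is treated as also owning Lior Rahimi's interest in Silverbay Services GmbH, giving 7% + 12% = 19%.
By spousal attribution (R2), Chloe Rahimi is treated as also owning Lior Rahimi's interest in Ridgefield Mining NL, giving 64% + 21% = 85%.
Chain via Talon Logistics SA (R3): 100% × 22% = 22% of Beacon Media Ltd.
Chain via Silverbay Services GmbH (R3): 19% × 11% = 2.09% of Beacon Media Ltd.
Chain via Ridgefield Mining NL (R3): 85% × 29% = 24.65% of Beacon Media Ltd.
Aggregating (R1): 22% + 2.09% + 24.65% = 48.74%.

48.74%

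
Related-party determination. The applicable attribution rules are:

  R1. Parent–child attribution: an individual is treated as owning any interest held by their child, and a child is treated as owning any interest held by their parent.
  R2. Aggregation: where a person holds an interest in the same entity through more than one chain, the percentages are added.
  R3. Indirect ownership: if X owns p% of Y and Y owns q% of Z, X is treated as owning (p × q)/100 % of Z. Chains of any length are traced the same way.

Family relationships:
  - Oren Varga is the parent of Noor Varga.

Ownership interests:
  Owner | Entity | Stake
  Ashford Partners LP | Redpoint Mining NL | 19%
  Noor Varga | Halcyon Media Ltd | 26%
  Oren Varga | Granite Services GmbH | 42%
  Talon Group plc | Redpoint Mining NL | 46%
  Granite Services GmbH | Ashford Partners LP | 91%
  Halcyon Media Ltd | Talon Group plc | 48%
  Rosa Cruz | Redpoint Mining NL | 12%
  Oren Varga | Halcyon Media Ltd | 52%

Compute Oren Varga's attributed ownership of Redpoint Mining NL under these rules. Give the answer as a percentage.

24.4842%

By parent–child attribution (R1), Oren Varga is treated as also owning Noor Varga's interest in Halcyon Media Ltd, giving 52% + 26% = 78%.
Chain via Granite Services GmbH → Ashford Partners LP (R3): 42% × 91% × 19% = 7.2618% of Redpoint Mining NL.
Chain via Halcyon Media Ltd → Talon Group plc (R3): 78% × 48% × 46% = 17.2224% of Redpoint Mining NL.
Aggregating (R2): 7.2618% + 17.2224% = 24.4842%.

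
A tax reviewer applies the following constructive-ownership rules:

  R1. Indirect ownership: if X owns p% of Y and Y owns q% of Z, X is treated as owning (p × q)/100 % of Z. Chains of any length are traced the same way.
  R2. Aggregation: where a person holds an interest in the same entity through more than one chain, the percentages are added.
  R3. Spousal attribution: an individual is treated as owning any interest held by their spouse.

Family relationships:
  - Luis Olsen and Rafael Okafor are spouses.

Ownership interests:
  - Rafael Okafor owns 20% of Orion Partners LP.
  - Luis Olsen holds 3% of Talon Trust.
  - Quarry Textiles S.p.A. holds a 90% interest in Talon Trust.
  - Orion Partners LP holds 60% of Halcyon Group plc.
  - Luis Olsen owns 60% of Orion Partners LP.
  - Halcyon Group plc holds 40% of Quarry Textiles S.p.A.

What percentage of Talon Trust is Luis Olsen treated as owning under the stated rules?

20.28%

By spousal attribution (R3), Luis Olsen is treated as also owning Rafael Okafor's interest in Orion Partners LP, giving 60% + 20% = 80%.
Chain via Orion Partners LP → Halcyon Group plc → Quarry Textiles S.p.A. (R1): 80% × 60% × 40% × 90% = 17.28% of Talon Trust.
Direct interest in Talon Trust: 3%.
Aggregating (R2): 17.28% + 3% = 20.28%.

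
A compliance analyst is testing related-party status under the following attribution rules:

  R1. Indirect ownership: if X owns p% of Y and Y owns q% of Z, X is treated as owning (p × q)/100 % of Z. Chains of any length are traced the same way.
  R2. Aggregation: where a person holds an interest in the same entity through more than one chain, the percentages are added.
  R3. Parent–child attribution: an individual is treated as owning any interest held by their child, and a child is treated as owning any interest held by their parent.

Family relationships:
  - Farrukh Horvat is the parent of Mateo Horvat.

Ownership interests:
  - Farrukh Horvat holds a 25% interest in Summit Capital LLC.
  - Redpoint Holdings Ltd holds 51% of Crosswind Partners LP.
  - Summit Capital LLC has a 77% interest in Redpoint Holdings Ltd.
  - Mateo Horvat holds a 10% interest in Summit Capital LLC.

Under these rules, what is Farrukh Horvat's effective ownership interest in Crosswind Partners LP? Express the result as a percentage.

By parent–child attribution (R3), Farrukh Horvat is treated as also owning Mateo Horvat's interest in Summit Capital LLC, giving 25% + 10% = 35%.
Chain via Summit Capital LLC → Redpoint Holdings Ltd (R1): 35% × 77% × 51% = 13.7445% of Crosswind Partners LP.

13.7445%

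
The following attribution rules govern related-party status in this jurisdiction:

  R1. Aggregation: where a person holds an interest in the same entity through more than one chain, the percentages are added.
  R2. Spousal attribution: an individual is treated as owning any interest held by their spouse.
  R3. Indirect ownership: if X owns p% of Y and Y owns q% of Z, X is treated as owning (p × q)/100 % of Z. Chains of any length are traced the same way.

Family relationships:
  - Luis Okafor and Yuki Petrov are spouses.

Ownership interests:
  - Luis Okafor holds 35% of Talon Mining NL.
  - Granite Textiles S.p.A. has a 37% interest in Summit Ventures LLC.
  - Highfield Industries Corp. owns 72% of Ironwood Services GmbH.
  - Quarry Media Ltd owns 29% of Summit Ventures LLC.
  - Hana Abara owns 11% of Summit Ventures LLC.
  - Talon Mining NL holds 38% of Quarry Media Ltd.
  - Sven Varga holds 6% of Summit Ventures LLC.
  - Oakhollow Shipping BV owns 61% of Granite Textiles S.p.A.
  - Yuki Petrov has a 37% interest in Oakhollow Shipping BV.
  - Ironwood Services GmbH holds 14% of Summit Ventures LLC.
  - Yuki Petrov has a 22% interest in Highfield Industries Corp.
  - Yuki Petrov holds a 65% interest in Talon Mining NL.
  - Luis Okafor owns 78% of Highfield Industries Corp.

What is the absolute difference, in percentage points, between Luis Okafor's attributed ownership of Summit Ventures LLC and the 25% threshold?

4.4509

By spousal attribution (R2), Luis Okafor is treated as also owning Yuki Petrov's interest in Talon Mining NL, giving 35% + 65% = 100%.
By spousal attribution (R2), Luis Okafor is treated as also owning Yuki Petrov's interest in Highfield Industries Corp, giving 78% + 22% = 100%.
By spousal attribution (R2), Luis Okafor is treated as owning Yuki Petrov's 37% interest in Oakhollow Shipping BV.
Chain via Talon Mining NL → Quarry Media Ltd (R3): 100% × 38% × 29% = 11.02% of Summit Ventures LLC.
Chain via Highfield Industries Corp. → Ironwood Services GmbH (R3): 100% × 72% × 14% = 10.08% of Summit Ventures LLC.
Chain via Oakhollow Shipping BV → Granite Textiles S.p.A. (R3): 37% × 61% × 37% = 8.3509% of Summit Ventures LLC.
Aggregating (R1): 11.02% + 10.08% + 8.3509% = 29.4509%.
29.4509% exceeds the 25% threshold by 4.4509 percentage points.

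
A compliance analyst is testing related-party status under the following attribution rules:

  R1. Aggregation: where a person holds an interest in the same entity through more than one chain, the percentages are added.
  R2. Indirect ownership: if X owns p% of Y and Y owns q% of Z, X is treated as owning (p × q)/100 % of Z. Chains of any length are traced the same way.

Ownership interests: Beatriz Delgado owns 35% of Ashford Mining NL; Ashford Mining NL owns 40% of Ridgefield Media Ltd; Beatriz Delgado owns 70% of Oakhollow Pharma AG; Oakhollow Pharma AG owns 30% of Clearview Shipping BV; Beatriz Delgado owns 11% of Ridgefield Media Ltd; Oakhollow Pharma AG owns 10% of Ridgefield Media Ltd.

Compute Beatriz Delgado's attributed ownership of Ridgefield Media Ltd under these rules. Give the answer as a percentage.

Chain via Oakhollow Pharma AG (R2): 70% × 10% = 7% of Ridgefield Media Ltd.
Chain via Ashford Mining NL (R2): 35% × 40% = 14% of Ridgefield Media Ltd.
Direct interest in Ridgefield Media Ltd: 11%.
Aggregating (R1): 7% + 14% + 11% = 32%.

32%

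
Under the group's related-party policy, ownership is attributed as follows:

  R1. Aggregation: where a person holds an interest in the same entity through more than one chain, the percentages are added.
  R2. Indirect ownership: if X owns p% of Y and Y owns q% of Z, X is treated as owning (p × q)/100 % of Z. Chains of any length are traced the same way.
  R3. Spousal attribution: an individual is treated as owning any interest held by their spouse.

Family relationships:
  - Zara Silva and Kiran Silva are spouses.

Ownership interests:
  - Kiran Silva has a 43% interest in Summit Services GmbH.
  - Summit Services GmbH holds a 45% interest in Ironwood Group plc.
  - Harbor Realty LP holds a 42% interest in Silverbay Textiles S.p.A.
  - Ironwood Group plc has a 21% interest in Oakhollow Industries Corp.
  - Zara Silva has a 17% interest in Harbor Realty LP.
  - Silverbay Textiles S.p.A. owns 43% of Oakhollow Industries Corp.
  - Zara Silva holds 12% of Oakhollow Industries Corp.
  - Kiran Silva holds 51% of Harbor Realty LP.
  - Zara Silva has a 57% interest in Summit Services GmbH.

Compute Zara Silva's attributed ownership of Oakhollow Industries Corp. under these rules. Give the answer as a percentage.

33.7308%

By spousal attribution (R3), Zara Silva is treated as also owning Kiran Silva's interest in Harbor Realty LP, giving 17% + 51% = 68%.
By spousal attribution (R3), Zara Silva is treated as also owning Kiran Silva's interest in Summit Services GmbH, giving 57% + 43% = 100%.
Chain via Harbor Realty LP → Silverbay Textiles S.p.A. (R2): 68% × 42% × 43% = 12.2808% of Oakhollow Industries Corp.
Chain via Summit Services GmbH → Ironwood Group plc (R2): 100% × 45% × 21% = 9.45% of Oakhollow Industries Corp.
Direct interest in Oakhollow Industries Corp: 12%.
Aggregating (R1): 12.2808% + 9.45% + 12% = 33.7308%.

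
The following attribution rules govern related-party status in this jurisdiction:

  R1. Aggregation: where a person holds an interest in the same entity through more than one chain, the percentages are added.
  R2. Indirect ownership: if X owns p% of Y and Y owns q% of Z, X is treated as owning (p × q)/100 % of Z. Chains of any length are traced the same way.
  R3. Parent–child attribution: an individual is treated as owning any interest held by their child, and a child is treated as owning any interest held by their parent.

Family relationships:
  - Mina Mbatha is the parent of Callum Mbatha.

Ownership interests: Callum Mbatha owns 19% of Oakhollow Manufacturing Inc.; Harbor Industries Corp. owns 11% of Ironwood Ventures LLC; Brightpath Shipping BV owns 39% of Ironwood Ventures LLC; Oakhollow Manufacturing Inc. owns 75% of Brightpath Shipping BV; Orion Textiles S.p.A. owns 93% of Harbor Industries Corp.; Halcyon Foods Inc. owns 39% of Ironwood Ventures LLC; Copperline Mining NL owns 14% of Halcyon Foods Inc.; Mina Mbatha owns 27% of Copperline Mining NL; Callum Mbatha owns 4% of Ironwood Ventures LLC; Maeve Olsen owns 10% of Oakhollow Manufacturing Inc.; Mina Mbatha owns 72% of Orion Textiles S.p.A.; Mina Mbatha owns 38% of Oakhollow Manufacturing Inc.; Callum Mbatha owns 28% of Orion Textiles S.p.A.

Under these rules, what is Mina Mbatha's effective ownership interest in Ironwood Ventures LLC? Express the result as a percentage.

By parent–child attribution (R3), Mina Mbatha is treated as also owning Callum Mbatha's interest in Orion Textiles S.p.A, giving 72% + 28% = 100%.
By parent–child attribution (R3), Mina Mbatha is treated as also owning Callum Mbatha's interest in Oakhollow Manufacturing Inc, giving 38% + 19% = 57%.
By parent–child attribution (R3), Mina Mbatha is treated as owning Callum Mbatha's 4% interest in Ironwood Ventures LLC.
Chain via Orion Textiles S.p.A. → Harbor Industries Corp. (R2): 100% × 93% × 11% = 10.23% of Ironwood Ventures LLC.
Chain via Oakhollow Manufacturing Inc. → Brightpath Shipping BV (R2): 57% × 75% × 39% = 16.6725% of Ironwood Ventures LLC.
Chain via Copperline Mining NL → Halcyon Foods Inc. (R2): 27% × 14% × 39% = 1.4742% of Ironwood Ventures LLC.
Direct interest in Ironwood Ventures LLC: 4%.
Aggregating (R1): 10.23% + 16.6725% + 1.4742% + 4% = 32.3767%.

32.3767%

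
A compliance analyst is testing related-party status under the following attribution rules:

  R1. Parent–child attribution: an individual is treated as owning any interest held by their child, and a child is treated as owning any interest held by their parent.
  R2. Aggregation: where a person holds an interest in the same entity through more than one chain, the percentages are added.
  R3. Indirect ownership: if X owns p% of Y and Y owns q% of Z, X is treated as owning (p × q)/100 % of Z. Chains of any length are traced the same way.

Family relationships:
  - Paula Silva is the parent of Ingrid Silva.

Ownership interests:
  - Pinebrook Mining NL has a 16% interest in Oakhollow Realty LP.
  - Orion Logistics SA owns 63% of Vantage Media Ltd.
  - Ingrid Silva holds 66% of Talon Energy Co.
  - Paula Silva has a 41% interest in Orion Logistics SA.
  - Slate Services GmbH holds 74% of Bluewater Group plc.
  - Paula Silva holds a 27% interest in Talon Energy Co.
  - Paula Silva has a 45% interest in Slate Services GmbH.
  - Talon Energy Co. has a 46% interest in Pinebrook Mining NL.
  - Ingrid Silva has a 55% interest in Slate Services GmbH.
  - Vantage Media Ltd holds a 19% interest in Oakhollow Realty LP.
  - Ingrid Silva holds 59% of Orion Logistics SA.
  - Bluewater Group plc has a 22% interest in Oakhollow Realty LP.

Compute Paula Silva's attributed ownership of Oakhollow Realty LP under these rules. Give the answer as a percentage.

35.0948%

By parent–child attribution (R1), Paula Silva is treated as also owning Ingrid Silva's interest in Slate Services GmbH, giving 45% + 55% = 100%.
By parent–child attribution (R1), Paula Silva is treated as also owning Ingrid Silva's interest in Talon Energy Co, giving 27% + 66% = 93%.
By parent–child attribution (R1), Paula Silva is treated as also owning Ingrid Silva's interest in Orion Logistics SA, giving 41% + 59% = 100%.
Chain via Slate Services GmbH → Bluewater Group plc (R3): 100% × 74% × 22% = 16.28% of Oakhollow Realty LP.
Chain via Talon Energy Co. → Pinebrook Mining NL (R3): 93% × 46% × 16% = 6.8448% of Oakhollow Realty LP.
Chain via Orion Logistics SA → Vantage Media Ltd (R3): 100% × 63% × 19% = 11.97% of Oakhollow Realty LP.
Aggregating (R2): 16.28% + 6.8448% + 11.97% = 35.0948%.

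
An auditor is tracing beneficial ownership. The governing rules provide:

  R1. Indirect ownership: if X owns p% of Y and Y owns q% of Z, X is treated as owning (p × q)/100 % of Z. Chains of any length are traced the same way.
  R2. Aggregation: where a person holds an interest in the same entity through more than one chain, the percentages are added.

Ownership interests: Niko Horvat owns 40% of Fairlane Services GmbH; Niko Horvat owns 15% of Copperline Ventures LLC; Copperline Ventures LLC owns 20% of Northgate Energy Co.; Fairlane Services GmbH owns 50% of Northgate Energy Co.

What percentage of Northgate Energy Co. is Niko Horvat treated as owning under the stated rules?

Chain via Copperline Ventures LLC (R1): 15% × 20% = 3% of Northgate Energy Co.
Chain via Fairlane Services GmbH (R1): 40% × 50% = 20% of Northgate Energy Co.
Aggregating (R2): 3% + 20% = 23%.

23%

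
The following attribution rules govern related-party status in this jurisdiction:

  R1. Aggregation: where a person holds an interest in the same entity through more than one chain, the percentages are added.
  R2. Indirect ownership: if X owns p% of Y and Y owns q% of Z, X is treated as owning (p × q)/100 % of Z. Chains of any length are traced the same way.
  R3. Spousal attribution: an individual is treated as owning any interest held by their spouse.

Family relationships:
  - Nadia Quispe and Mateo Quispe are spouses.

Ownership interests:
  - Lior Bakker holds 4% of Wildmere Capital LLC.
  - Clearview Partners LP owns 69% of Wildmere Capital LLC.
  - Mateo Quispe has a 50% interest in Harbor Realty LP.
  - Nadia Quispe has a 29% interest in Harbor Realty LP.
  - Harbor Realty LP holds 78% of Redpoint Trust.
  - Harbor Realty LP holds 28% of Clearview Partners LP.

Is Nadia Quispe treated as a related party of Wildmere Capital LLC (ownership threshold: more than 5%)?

By spousal attribution (R3), Nadia Quispe is treated as also owning Mateo Quispe's interest in Harbor Realty LP, giving 29% + 50% = 79%.
Chain via Harbor Realty LP → Clearview Partners LP (R2): 79% × 28% × 69% = 15.2628% of Wildmere Capital LLC.
15.2628% exceeds the 5% threshold, so Nadia is a related party to Wildmere Capital LLC.

Yes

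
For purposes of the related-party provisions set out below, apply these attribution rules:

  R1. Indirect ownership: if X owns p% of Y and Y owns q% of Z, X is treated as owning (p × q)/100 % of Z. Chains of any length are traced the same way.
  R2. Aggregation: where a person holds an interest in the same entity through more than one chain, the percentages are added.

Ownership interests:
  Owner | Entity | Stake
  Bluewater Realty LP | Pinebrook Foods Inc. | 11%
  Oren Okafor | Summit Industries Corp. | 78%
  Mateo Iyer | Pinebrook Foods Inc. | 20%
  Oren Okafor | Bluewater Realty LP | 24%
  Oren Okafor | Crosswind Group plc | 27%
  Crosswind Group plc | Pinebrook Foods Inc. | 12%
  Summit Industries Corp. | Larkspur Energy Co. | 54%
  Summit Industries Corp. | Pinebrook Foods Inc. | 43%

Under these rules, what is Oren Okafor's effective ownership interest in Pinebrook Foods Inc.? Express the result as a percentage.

Chain via Crosswind Group plc (R1): 27% × 12% = 3.24% of Pinebrook Foods Inc.
Chain via Summit Industries Corp. (R1): 78% × 43% = 33.54% of Pinebrook Foods Inc.
Chain via Bluewater Realty LP (R1): 24% × 11% = 2.64% of Pinebrook Foods Inc.
Aggregating (R2): 3.24% + 33.54% + 2.64% = 39.42%.

39.42%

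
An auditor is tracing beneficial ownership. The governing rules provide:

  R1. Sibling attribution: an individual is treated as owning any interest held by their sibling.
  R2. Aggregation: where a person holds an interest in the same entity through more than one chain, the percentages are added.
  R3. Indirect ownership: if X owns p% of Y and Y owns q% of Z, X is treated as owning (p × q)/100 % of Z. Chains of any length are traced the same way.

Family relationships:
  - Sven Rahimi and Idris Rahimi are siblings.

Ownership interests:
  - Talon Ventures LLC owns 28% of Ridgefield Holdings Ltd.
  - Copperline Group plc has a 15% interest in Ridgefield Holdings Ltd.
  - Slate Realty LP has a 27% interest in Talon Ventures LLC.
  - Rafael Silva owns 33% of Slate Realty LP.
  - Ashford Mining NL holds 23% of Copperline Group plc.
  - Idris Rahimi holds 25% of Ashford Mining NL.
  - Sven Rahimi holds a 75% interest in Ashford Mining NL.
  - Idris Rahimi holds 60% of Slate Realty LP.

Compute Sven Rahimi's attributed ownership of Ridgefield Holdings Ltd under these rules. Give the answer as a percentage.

7.986%

By sibling attribution (R1), Sven Rahimi is treated as also owning Idris Rahimi's interest in Ashford Mining NL, giving 75% + 25% = 100%.
By sibling attribution (R1), Sven Rahimi is treated as owning Idris Rahimi's 60% interest in Slate Realty LP.
Chain via Ashford Mining NL → Copperline Group plc (R3): 100% × 23% × 15% = 3.45% of Ridgefield Holdings Ltd.
Chain via Slate Realty LP → Talon Ventures LLC (R3): 60% × 27% × 28% = 4.536% of Ridgefield Holdings Ltd.
Aggregating (R2): 3.45% + 4.536% = 7.986%.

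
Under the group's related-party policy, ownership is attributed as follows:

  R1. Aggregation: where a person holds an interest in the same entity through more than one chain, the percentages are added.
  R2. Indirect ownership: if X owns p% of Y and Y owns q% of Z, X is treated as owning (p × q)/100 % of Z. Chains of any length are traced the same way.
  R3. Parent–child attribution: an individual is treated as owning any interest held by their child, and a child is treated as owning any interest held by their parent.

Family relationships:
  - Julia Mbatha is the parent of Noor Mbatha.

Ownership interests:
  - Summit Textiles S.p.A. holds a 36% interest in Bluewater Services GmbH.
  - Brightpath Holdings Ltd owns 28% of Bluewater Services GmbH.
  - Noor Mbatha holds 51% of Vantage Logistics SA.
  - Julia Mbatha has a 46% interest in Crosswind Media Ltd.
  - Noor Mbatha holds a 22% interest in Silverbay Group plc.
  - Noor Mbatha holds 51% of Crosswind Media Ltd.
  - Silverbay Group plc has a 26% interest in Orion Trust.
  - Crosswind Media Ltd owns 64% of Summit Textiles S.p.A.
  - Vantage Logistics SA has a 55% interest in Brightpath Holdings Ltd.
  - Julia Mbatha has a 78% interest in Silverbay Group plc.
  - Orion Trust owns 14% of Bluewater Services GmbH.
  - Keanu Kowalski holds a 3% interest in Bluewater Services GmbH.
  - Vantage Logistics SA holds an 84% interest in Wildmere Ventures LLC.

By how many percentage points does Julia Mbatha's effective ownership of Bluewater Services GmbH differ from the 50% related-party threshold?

By parent–child attribution (R3), Julia Mbatha is treated as also owning Noor Mbatha's interest in Crosswind Media Ltd, giving 46% + 51% = 97%.
By parent–child attribution (R3), Julia Mbatha is treated as also owning Noor Mbatha's interest in Silverbay Group plc, giving 78% + 22% = 100%.
By parent–child attribution (R3), Julia Mbatha is treated as owning Noor Mbatha's 51% interest in Vantage Logistics SA.
Chain via Crosswind Media Ltd → Summit Textiles S.p.A. (R2): 97% × 64% × 36% = 22.3488% of Bluewater Services GmbH.
Chain via Silverbay Group plc → Orion Trust (R2): 100% × 26% × 14% = 3.64% of Bluewater Services GmbH.
Chain via Vantage Logistics SA → Brightpath Holdings Ltd (R2): 51% × 55% × 28% = 7.854% of Bluewater Services GmbH.
Aggregating (R1): 22.3488% + 3.64% + 7.854% = 33.8428%.
33.8428% falls short of the 50% threshold by 16.1572 percentage points.

16.1572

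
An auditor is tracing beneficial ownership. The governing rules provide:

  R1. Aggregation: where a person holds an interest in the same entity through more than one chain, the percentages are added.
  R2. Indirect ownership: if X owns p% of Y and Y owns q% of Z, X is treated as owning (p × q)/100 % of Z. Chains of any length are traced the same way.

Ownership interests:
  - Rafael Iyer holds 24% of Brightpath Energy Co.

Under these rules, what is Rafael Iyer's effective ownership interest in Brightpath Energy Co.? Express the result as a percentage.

Direct interest in Brightpath Energy Co: 24%.

24%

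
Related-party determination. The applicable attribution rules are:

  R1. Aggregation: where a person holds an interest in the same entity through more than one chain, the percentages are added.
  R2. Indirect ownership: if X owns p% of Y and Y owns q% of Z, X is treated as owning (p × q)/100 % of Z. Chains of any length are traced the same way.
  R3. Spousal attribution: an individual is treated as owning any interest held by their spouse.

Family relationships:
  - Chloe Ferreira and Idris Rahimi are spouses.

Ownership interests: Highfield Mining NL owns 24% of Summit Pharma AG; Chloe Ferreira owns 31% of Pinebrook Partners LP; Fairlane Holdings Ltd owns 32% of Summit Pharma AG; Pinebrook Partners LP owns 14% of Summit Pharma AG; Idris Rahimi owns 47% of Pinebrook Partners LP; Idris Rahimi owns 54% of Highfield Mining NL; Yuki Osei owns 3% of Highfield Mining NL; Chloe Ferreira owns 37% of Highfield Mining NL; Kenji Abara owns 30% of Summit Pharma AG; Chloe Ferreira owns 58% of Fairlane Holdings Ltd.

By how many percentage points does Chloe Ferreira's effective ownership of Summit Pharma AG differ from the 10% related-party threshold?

By spousal attribution (R3), Chloe Ferreira is treated as also owning Idris Rahimi's interest in Highfield Mining NL, giving 37% + 54% = 91%.
By spousal attribution (R3), Chloe Ferreira is treated as also owning Idris Rahimi's interest in Pinebrook Partners LP, giving 31% + 47% = 78%.
Chain via Highfield Mining NL (R2): 91% × 24% = 21.84% of Summit Pharma AG.
Chain via Pinebrook Partners LP (R2): 78% × 14% = 10.92% of Summit Pharma AG.
Chain via Fairlane Holdings Ltd (R2): 58% × 32% = 18.56% of Summit Pharma AG.
Aggregating (R1): 21.84% + 10.92% + 18.56% = 51.32%.
51.32% exceeds the 10% threshold by 41.32 percentage points.

41.32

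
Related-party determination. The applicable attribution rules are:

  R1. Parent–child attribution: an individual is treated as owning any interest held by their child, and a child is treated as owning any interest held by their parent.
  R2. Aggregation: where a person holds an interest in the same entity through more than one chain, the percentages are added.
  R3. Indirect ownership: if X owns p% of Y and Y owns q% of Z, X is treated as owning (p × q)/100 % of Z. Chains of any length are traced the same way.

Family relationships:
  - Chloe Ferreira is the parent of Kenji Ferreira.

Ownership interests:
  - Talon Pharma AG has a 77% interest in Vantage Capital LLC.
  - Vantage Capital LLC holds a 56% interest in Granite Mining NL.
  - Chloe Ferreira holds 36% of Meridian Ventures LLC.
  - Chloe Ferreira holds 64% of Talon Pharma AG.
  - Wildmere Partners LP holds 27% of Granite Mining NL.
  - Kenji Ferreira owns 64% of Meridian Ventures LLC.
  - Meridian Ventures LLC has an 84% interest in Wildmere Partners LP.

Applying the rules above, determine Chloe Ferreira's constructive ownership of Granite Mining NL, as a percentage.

50.2768%

By parent–child attribution (R1), Chloe Ferreira is treated as also owning Kenji Ferreira's interest in Meridian Ventures LLC, giving 36% + 64% = 100%.
Chain via Meridian Ventures LLC → Wildmere Partners LP (R3): 100% × 84% × 27% = 22.68% of Granite Mining NL.
Chain via Talon Pharma AG → Vantage Capital LLC (R3): 64% × 77% × 56% = 27.5968% of Granite Mining NL.
Aggregating (R2): 22.68% + 27.5968% = 50.2768%.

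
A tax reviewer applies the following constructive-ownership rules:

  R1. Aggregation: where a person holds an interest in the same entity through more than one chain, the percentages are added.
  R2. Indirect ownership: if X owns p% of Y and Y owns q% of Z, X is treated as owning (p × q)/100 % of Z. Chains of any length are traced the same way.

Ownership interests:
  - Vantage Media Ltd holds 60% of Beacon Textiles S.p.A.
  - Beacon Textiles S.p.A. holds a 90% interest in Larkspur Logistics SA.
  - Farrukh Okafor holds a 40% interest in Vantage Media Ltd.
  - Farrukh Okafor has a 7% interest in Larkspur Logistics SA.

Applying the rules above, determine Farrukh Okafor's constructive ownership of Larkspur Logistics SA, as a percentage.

Chain via Vantage Media Ltd → Beacon Textiles S.p.A. (R2): 40% × 60% × 90% = 21.6% of Larkspur Logistics SA.
Direct interest in Larkspur Logistics SA: 7%.
Aggregating (R1): 21.6% + 7% = 28.6%.

28.6%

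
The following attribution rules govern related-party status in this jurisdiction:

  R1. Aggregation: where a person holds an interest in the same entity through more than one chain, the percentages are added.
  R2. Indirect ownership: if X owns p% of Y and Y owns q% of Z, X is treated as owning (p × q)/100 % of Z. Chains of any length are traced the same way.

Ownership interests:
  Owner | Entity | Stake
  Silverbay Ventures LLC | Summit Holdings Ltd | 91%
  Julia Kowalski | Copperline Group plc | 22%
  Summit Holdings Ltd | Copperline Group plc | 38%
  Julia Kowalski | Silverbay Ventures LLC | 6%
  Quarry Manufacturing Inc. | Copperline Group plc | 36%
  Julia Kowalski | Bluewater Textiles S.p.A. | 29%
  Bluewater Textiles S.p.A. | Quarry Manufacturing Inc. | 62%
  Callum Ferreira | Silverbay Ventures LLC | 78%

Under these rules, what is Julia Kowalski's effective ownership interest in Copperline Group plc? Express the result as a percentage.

Chain via Bluewater Textiles S.p.A. → Quarry Manufacturing Inc. (R2): 29% × 62% × 36% = 6.4728% of Copperline Group plc.
Chain via Silverbay Ventures LLC → Summit Holdings Ltd (R2): 6% × 91% × 38% = 2.0748% of Copperline Group plc.
Direct interest in Copperline Group plc: 22%.
Aggregating (R1): 6.4728% + 2.0748% + 22% = 30.5476%.

30.5476%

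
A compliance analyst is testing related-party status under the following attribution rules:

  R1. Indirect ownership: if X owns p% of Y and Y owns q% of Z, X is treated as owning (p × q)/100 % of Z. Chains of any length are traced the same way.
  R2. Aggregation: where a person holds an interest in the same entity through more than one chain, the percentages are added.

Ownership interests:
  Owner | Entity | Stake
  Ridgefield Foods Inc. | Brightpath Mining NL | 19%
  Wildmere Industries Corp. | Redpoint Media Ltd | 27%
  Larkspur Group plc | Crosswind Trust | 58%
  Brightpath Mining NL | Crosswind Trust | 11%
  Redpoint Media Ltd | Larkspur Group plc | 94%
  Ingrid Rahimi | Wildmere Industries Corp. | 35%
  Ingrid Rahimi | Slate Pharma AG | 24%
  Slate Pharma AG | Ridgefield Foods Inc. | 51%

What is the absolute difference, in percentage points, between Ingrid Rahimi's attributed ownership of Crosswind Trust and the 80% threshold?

74.592044

Chain via Wildmere Industries Corp. → Redpoint Media Ltd → Larkspur Group plc (R1): 35% × 27% × 94% × 58% = 5.15214% of Crosswind Trust.
Chain via Slate Pharma AG → Ridgefield Foods Inc. → Brightpath Mining NL (R1): 24% × 51% × 19% × 11% = 0.255816% of Crosswind Trust.
Aggregating (R2): 5.15214% + 0.255816% = 5.407956%.
5.407956% falls short of the 80% threshold by 74.592044 percentage points.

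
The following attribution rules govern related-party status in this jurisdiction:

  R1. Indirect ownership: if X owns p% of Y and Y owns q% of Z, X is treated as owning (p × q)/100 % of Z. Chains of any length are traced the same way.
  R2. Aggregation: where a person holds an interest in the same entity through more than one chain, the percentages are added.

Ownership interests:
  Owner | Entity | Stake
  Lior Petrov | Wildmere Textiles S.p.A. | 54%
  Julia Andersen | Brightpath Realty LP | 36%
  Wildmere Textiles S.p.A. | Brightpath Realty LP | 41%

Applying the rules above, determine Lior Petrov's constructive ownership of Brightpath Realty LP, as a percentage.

Chain via Wildmere Textiles S.p.A. (R1): 54% × 41% = 22.14% of Brightpath Realty LP.

22.14%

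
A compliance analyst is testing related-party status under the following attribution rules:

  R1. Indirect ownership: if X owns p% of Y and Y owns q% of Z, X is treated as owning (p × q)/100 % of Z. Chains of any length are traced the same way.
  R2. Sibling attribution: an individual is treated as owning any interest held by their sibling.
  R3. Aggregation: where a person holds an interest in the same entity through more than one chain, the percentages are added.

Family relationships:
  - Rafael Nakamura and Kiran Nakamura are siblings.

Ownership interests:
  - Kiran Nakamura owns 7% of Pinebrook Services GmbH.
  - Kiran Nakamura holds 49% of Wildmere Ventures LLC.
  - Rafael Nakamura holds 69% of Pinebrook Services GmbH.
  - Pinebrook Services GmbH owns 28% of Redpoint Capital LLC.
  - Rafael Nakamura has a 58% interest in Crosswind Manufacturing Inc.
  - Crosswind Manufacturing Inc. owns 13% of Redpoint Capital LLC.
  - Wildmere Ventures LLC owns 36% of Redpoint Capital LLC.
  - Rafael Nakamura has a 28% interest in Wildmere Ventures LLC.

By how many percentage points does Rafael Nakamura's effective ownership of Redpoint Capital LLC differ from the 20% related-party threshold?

By sibling attribution (R2), Rafael Nakamura is treated as also owning Kiran Nakamura's interest in Wildmere Ventures LLC, giving 28% + 49% = 77%.
By sibling attribution (R2), Rafael Nakamura is treated as also owning Kiran Nakamura's interest in Pinebrook Services GmbH, giving 69% + 7% = 76%.
Chain via Wildmere Ventures LLC (R1): 77% × 36% = 27.72% of Redpoint Capital LLC.
Chain via Crosswind Manufacturing Inc. (R1): 58% × 13% = 7.54% of Redpoint Capital LLC.
Chain via Pinebrook Services GmbH (R1): 76% × 28% = 21.28% of Redpoint Capital LLC.
Aggregating (R3): 27.72% + 7.54% + 21.28% = 56.54%.
56.54% exceeds the 20% threshold by 36.54 percentage points.

36.54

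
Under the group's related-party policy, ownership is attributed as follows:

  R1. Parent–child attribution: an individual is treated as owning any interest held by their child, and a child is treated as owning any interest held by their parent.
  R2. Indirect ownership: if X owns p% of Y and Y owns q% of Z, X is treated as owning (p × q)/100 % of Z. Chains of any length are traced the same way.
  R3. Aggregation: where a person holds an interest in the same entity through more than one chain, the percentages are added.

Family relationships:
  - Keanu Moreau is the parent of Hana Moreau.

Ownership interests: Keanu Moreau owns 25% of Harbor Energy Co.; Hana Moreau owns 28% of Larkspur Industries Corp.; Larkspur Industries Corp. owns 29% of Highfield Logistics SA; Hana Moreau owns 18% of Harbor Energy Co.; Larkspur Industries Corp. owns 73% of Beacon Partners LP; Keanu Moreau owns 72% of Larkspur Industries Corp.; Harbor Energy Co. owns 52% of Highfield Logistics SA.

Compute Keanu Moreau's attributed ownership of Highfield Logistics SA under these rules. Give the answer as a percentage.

51.36%

By parent–child attribution (R1), Keanu Moreau is treated as also owning Hana Moreau's interest in Larkspur Industries Corp, giving 72% + 28% = 100%.
By parent–child attribution (R1), Keanu Moreau is treated as also owning Hana Moreau's interest in Harbor Energy Co, giving 25% + 18% = 43%.
Chain via Larkspur Industries Corp. (R2): 100% × 29% = 29% of Highfield Logistics SA.
Chain via Harbor Energy Co. (R2): 43% × 52% = 22.36% of Highfield Logistics SA.
Aggregating (R3): 29% + 22.36% = 51.36%.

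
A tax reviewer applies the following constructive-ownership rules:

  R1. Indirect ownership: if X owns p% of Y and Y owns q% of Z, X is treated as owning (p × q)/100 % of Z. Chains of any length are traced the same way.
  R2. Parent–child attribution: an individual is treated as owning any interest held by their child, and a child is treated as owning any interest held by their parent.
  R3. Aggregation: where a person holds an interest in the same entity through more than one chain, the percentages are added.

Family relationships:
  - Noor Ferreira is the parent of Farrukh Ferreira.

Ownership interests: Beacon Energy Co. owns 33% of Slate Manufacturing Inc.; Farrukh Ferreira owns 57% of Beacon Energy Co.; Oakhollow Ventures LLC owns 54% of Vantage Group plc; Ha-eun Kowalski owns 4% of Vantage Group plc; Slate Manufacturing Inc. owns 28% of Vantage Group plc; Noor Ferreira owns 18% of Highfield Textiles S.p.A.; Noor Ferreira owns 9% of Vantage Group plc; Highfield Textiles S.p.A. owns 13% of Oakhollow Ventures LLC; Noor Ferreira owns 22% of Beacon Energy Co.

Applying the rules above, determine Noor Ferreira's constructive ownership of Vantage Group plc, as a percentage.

17.5632%

By parent–child attribution (R2), Noor Ferreira is treated as also owning Farrukh Ferreira's interest in Beacon Energy Co, giving 22% + 57% = 79%.
Chain via Highfield Textiles S.p.A. → Oakhollow Ventures LLC (R1): 18% × 13% × 54% = 1.2636% of Vantage Group plc.
Chain via Beacon Energy Co. → Slate Manufacturing Inc. (R1): 79% × 33% × 28% = 7.2996% of Vantage Group plc.
Direct interest in Vantage Group plc: 9%.
Aggregating (R3): 1.2636% + 7.2996% + 9% = 17.5632%.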